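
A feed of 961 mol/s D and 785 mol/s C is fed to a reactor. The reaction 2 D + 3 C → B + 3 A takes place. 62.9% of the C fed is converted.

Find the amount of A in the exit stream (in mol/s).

C reacted = 0.629 × 785 = 493.8 mol/s; ν_C = −3, so ξ = 493.8/3 = 164.6 mol/s.
Outlet amounts (n = n₀ + ν ξ):
  D: 961 − 2(164.6) = 631.8
  C: 785 − 3(164.6) = 291.2
  B: 0 + 1(164.6) = 164.6
  A: 0 + 3(164.6) = 493.8

494 mol/s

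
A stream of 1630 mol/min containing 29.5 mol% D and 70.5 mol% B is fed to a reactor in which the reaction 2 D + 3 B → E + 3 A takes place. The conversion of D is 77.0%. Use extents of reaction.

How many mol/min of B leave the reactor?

594 mol/min

D reacted = 0.77 × 480.9 = 370.3 mol/min; ν_D = −2, so ξ = 370.3/2 = 185.1 mol/min.
Outlet amounts (n = n₀ + ν ξ):
  D: 480.9 − 2(185.1) = 110.6
  B: 1149 − 3(185.1) = 593.8
  E: 0 + 1(185.1) = 185.1
  A: 0 + 3(185.1) = 555.4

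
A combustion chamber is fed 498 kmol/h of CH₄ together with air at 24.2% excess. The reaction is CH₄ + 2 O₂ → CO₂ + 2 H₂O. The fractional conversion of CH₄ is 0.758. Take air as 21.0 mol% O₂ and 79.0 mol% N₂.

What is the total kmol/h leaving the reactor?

6390 kmol/h

Stoichiometric O₂ = 2 × 498 = 996 kmol/h; O₂ fed = 996 × 1.242 = 1237 kmol/h.
N₂ fed = 1237 × 79/21 = 4654 kmol/h.
Fuel reacted = 0.758 × 498 → ξ = 377.5 kmol/h.
Outlet (n = n₀ + ν ξ):
  CH₄: 498 − 1(377.5) = 120.5
  O₂: 1237 − 2(377.5) = 482.1
  N₂: 4654 (inert)
  CO₂: 0 + 1(377.5) = 377.5
  H₂O: 0 + 2(377.5) = 755
Total out = 120.5 + 482.1 + 4654 + 377.5 + 755 = 6389 kmol/h.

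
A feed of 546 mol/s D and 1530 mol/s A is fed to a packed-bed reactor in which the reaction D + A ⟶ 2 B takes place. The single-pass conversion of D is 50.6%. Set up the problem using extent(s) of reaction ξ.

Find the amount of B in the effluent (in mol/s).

553 mol/s

D reacted = 0.506 × 546 = 276.3 mol/s; ν_D = −1, so ξ = 276.3/1 = 276.3 mol/s.
Outlet amounts (n = n₀ + ν ξ):
  D: 546 − 1(276.3) = 269.7
  A: 1530 − 1(276.3) = 1254
  B: 0 + 2(276.3) = 552.6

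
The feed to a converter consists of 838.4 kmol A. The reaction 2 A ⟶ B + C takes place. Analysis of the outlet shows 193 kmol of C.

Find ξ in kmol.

For C: n = n₀ + 1ξ → 193 = 0 + 1ξ, giving ξ = 193 kmol.
Outlet amounts (n = n₀ + ν ξ):
  A: 838.4 − 2(193) = 452.4
  B: 0 + 1(193) = 193
  C: 0 + 1(193) = 193

ξ = 193 kmol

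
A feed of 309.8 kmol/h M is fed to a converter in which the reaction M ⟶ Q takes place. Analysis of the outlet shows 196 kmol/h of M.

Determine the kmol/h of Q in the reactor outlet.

For M: n = n₀ − 1ξ → 196 = 309.8 − 1ξ, giving ξ = 113.8 kmol/h.
Outlet amounts (n = n₀ + ν ξ):
  M: 309.8 − 1(113.8) = 196
  Q: 0 + 1(113.8) = 113.8

114 kmol/h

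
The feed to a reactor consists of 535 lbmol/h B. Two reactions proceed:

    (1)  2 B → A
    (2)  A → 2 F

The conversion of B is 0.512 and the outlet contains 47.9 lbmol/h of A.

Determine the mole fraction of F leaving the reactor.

0.366

Conversion of B: B consumed = 2ξ₁ = 0.512 × 535 → ξ₁ = 137 lbmol/h.
A balance: n_A = 0 + 1ξ₁ − 1ξ₂ = 47.9 → ξ₂ = (1·137 − 47.9)/1 = 89.06 lbmol/h.
Outlet amounts (n = n₀ + Σ ν·ξ):
  B: 535 − 2(137) = 261.1
  A: 0 + 1(137) − 1(89.06) = 47.9
  F: 0 + 2(89.06) = 178.1
Total out = 487.1 lbmol/h; y_F = 178.1 / 487.1 = 0.3657.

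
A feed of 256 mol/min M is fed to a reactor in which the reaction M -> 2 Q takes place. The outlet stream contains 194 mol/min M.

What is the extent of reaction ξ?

ξ = 62 mol/min

For M: n = n₀ − 1ξ → 194 = 256 − 1ξ, giving ξ = 62 mol/min.
Outlet amounts (n = n₀ + ν ξ):
  M: 256 − 1(62) = 194
  Q: 0 + 2(62) = 124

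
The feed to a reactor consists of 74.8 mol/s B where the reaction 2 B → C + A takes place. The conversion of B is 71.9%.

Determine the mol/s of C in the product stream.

B reacted = 0.719 × 74.8 = 53.78 mol/s; ν_B = −2, so ξ = 53.78/2 = 26.89 mol/s.
Outlet amounts (n = n₀ + ν ξ):
  B: 74.8 − 2(26.89) = 21.02
  C: 0 + 1(26.89) = 26.89
  A: 0 + 1(26.89) = 26.89

26.9 mol/s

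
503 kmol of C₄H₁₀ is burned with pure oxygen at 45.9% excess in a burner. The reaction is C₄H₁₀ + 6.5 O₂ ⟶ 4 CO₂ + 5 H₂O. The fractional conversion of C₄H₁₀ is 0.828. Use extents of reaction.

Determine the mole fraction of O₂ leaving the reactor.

0.35

Stoichiometric O₂ = 6.5 × 503 = 3270 kmol; O₂ fed = 3270 × 1.459 = 4770 kmol.
Fuel reacted = 0.828 × 503 → ξ = 416.5 kmol.
Outlet (n = n₀ + ν ξ):
  C₄H₁₀: 503 − 1(416.5) = 86.52
  O₂: 4770 − 6.5(416.5) = 2063
  CO₂: 0 + 4(416.5) = 1666
  H₂O: 0 + 5(416.5) = 2082
Total out = 5898 kmol; y_O₂ = 2063 / 5898 = 0.3498.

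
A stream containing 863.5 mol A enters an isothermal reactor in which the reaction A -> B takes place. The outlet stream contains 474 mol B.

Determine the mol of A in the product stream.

390 mol

For B: n = n₀ + 1ξ → 474 = 0 + 1ξ, giving ξ = 474 mol.
Outlet amounts (n = n₀ + ν ξ):
  A: 863.5 − 1(474) = 389.5
  B: 0 + 1(474) = 474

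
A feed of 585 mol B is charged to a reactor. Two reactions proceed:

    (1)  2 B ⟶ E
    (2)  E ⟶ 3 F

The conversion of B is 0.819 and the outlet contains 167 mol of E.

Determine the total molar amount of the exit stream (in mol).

491 mol

Conversion of B: B consumed = 2ξ₁ = 0.819 × 585 → ξ₁ = 239.6 mol.
E balance: n_E = 0 + 1ξ₁ − 1ξ₂ = 167 → ξ₂ = (1·239.6 − 167)/1 = 72.56 mol.
Outlet amounts (n = n₀ + Σ ν·ξ):
  B: 585 − 2(239.6) = 105.9
  E: 0 + 1(239.6) − 1(72.56) = 167
  F: 0 + 3(72.56) = 217.7
Total out = 105.9 + 167 + 217.7 = 490.6 mol.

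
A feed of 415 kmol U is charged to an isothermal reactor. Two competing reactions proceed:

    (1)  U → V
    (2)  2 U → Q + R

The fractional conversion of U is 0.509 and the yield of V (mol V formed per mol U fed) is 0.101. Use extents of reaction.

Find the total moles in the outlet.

Yield of V: 1ξ₁ / 415 = 0.101 → ξ₁ = 41.91 kmol.
Conversion of U: 1ξ₁ + 2ξ₂ = 0.509 × 415 = 211.2 → ξ₂ = 84.66 kmol.
Outlet amounts (n = n₀ + Σ ν·ξ):
  U: 415 − 1(41.91) − 2(84.66) = 203.8
  V: 0 + 1(41.91) = 41.91
  Q: 0 + 1(84.66) = 84.66
  R: 0 + 1(84.66) = 84.66
Total out = 203.8 + 41.91 + 84.66 + 84.66 = 415 kmol.

415 kmol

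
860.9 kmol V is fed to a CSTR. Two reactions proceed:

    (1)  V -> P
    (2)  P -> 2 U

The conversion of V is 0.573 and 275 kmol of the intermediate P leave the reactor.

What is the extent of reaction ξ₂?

Conversion of V: V consumed = 1ξ₁ = 0.573 × 860.9 → ξ₁ = 493.3 kmol.
P balance: n_P = 0 + 1ξ₁ − 1ξ₂ = 275 → ξ₂ = (1·493.3 − 275)/1 = 218.3 kmol.
Outlet amounts (n = n₀ + Σ ν·ξ):
  V: 860.9 − 1(493.3) = 367.6
  P: 0 + 1(493.3) − 1(218.3) = 275
  U: 0 + 2(218.3) = 436.6

ξ₂ = 218 kmol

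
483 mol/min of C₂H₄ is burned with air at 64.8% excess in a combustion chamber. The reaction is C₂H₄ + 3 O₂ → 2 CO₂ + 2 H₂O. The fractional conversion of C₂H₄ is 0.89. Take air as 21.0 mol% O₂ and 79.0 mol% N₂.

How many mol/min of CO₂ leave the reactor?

Stoichiometric O₂ = 3 × 483 = 1449 mol/min; O₂ fed = 1449 × 1.648 = 2388 mol/min.
N₂ fed = 2388 × 79/21 = 8983 mol/min.
Fuel reacted = 0.89 × 483 → ξ = 429.9 mol/min.
Outlet (n = n₀ + ν ξ):
  C₂H₄: 483 − 1(429.9) = 53.13
  O₂: 2388 − 3(429.9) = 1098
  N₂: 8983 (inert)
  CO₂: 0 + 2(429.9) = 859.7
  H₂O: 0 + 2(429.9) = 859.7

860 mol/min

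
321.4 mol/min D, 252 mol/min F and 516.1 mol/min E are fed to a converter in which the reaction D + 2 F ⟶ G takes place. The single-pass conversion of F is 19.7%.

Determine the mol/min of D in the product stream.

F reacted = 0.197 × 252 = 49.64 mol/min; ν_F = −2, so ξ = 49.64/2 = 24.82 mol/min.
Outlet amounts (n = n₀ + ν ξ):
  D: 321.4 − 1(24.82) = 296.6
  F: 252 − 2(24.82) = 202.4
  G: 0 + 1(24.82) = 24.82
  E: 516.1 (inert)

297 mol/min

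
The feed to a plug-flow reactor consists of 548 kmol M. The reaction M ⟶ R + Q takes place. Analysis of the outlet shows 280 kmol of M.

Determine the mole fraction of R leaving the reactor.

For M: n = n₀ − 1ξ → 280 = 548 − 1ξ, giving ξ = 268 kmol.
Outlet amounts (n = n₀ + ν ξ):
  M: 548 − 1(268) = 280
  R: 0 + 1(268) = 268
  Q: 0 + 1(268) = 268
Total out = 816 kmol; y_R = 268 / 816 = 0.3284.

0.328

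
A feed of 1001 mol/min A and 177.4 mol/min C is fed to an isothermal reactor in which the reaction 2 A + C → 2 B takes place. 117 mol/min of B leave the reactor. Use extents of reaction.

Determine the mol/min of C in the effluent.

For B: n = n₀ + 2ξ → 117 = 0 + 2ξ, giving ξ = 58.5 mol/min.
Outlet amounts (n = n₀ + ν ξ):
  A: 1001 − 2(58.5) = 884
  C: 177.4 − 1(58.5) = 118.9
  B: 0 + 2(58.5) = 117

119 mol/min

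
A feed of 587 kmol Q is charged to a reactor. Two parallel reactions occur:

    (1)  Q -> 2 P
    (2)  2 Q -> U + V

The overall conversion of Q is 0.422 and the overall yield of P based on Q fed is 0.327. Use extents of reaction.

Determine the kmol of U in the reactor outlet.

Yield of P: 2ξ₁ / 587 = 0.327 → ξ₁ = 95.97 kmol.
Conversion of Q: 1ξ₁ + 2ξ₂ = 0.422 × 587 = 247.7 → ξ₂ = 75.87 kmol.
Outlet amounts (n = n₀ + Σ ν·ξ):
  Q: 587 − 1(95.97) − 2(75.87) = 339.3
  P: 0 + 2(95.97) = 191.9
  U: 0 + 1(75.87) = 75.87
  V: 0 + 1(75.87) = 75.87

75.9 kmol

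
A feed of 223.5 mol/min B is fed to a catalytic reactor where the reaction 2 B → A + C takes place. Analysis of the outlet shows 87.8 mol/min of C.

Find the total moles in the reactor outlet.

For C: n = n₀ + 1ξ → 87.8 = 0 + 1ξ, giving ξ = 87.8 mol/min.
Outlet amounts (n = n₀ + ν ξ):
  B: 223.5 − 2(87.8) = 47.9
  A: 0 + 1(87.8) = 87.8
  C: 0 + 1(87.8) = 87.8
Total out = 47.9 + 87.8 + 87.8 = 223.5 mol/min.

224 mol/min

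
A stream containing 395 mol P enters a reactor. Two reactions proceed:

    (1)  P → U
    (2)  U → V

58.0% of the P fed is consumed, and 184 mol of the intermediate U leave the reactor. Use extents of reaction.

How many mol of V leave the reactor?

Conversion of P: P consumed = 1ξ₁ = 0.58 × 395 → ξ₁ = 229.1 mol.
U balance: n_U = 0 + 1ξ₁ − 1ξ₂ = 184 → ξ₂ = (1·229.1 − 184)/1 = 45.1 mol.
Outlet amounts (n = n₀ + Σ ν·ξ):
  P: 395 − 1(229.1) = 165.9
  U: 0 + 1(229.1) − 1(45.1) = 184
  V: 0 + 1(45.1) = 45.1

45.1 mol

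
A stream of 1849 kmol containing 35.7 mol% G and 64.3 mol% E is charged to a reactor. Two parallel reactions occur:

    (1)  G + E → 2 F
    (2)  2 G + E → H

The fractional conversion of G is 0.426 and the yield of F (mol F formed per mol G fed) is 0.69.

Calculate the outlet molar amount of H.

Yield of F: 2ξ₁ / 660.1 = 0.69 → ξ₁ = 227.7 kmol.
Conversion of G: 1ξ₁ + 2ξ₂ = 0.426 × 660.1 = 281.2 → ξ₂ = 26.73 kmol.
Outlet amounts (n = n₀ + Σ ν·ξ):
  G: 660.1 − 1(227.7) − 2(26.73) = 378.9
  E: 1189 − 1(227.7) − 1(26.73) = 934.4
  F: 0 + 2(227.7) = 455.5
  H: 0 + 1(26.73) = 26.73

26.7 kmol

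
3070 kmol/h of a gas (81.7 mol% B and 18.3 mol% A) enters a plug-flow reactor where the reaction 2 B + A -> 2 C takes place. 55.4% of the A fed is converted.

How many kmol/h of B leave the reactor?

A reacted = 0.554 × 561.8 = 311.2 kmol/h; ν_A = −1, so ξ = 311.2/1 = 311.2 kmol/h.
Outlet amounts (n = n₀ + ν ξ):
  B: 2508 − 2(311.2) = 1886
  A: 561.8 − 1(311.2) = 250.6
  C: 0 + 2(311.2) = 622.5

1890 kmol/h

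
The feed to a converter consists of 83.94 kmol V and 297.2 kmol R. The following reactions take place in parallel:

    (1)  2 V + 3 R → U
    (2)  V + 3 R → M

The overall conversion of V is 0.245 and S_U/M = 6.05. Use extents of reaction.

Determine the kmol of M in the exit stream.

Conversion of V: V consumed = 0.245 × 83.94 = 20.57 kmol = 2ξ₁ + 1ξ₂.
Selectivity: 1ξ₁ / (1ξ₂) = 6.05 → ξ₁ = 6.05 ξ₂.
Substitute: (2·6.05 + 1) ξ₂ = 20.57 → ξ₂ = 1.57 kmol, ξ₁ = 9.498 kmol.
Outlet amounts (n = n₀ + Σ ν·ξ):
  V: 83.94 − 2(9.498) − 1(1.57) = 63.37
  R: 297.2 − 3(9.498) − 3(1.57) = 264
  U: 0 + 1(9.498) = 9.498
  M: 0 + 1(1.57) = 1.57

1.57 kmol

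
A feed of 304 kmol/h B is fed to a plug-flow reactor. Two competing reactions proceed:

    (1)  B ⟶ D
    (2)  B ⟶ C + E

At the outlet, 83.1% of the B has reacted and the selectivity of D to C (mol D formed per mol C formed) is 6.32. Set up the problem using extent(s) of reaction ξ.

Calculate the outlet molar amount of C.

Conversion of B: B consumed = 0.831 × 304 = 252.6 kmol/h = 1ξ₁ + 1ξ₂.
Selectivity: 1ξ₁ / (1ξ₂) = 6.32 → ξ₁ = 6.32 ξ₂.
Substitute: (1·6.32 + 1) ξ₂ = 252.6 → ξ₂ = 34.51 kmol/h, ξ₁ = 218.1 kmol/h.
Outlet amounts (n = n₀ + Σ ν·ξ):
  B: 304 − 1(218.1) − 1(34.51) = 51.38
  D: 0 + 1(218.1) = 218.1
  C: 0 + 1(34.51) = 34.51
  E: 0 + 1(34.51) = 34.51

34.5 kmol/h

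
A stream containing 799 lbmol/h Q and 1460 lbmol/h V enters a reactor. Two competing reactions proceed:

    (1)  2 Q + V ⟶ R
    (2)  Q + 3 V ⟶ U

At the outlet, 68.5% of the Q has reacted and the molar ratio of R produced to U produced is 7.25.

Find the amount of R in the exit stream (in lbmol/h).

Conversion of Q: Q consumed = 0.685 × 799 = 547.3 lbmol/h = 2ξ₁ + 1ξ₂.
Selectivity: 1ξ₁ / (1ξ₂) = 7.25 → ξ₁ = 7.25 ξ₂.
Substitute: (2·7.25 + 1) ξ₂ = 547.3 → ξ₂ = 35.31 lbmol/h, ξ₁ = 256 lbmol/h.
Outlet amounts (n = n₀ + Σ ν·ξ):
  Q: 799 − 2(256) − 1(35.31) = 251.7
  V: 1460 − 1(256) − 3(35.31) = 1098
  R: 0 + 1(256) = 256
  U: 0 + 1(35.31) = 35.31

256 lbmol/h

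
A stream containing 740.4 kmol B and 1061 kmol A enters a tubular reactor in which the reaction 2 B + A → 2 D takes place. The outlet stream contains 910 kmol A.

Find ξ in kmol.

For A: n = n₀ − 1ξ → 910 = 1061 − 1ξ, giving ξ = 151 kmol.
Outlet amounts (n = n₀ + ν ξ):
  B: 740.4 − 2(151) = 438.4
  A: 1061 − 1(151) = 910
  D: 0 + 2(151) = 302

ξ = 151 kmol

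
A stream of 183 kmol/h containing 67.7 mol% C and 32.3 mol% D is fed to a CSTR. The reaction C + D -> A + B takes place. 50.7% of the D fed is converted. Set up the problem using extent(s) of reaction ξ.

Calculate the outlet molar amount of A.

30 kmol/h

D reacted = 0.507 × 59.11 = 29.97 kmol/h; ν_D = −1, so ξ = 29.97/1 = 29.97 kmol/h.
Outlet amounts (n = n₀ + ν ξ):
  C: 123.9 − 1(29.97) = 93.92
  D: 59.11 − 1(29.97) = 29.14
  A: 0 + 1(29.97) = 29.97
  B: 0 + 1(29.97) = 29.97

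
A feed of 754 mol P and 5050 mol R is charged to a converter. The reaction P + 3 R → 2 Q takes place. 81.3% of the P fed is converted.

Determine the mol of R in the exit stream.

P reacted = 0.813 × 754 = 613 mol; ν_P = −1, so ξ = 613/1 = 613 mol.
Outlet amounts (n = n₀ + ν ξ):
  P: 754 − 1(613) = 141
  R: 5050 − 3(613) = 3211
  Q: 0 + 2(613) = 1226

3210 mol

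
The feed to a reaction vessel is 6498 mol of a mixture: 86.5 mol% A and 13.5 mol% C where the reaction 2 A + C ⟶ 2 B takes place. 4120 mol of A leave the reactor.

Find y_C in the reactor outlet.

For A: n = n₀ − 2ξ → 4120 = 5621 − 2ξ, giving ξ = 750.4 mol.
Outlet amounts (n = n₀ + ν ξ):
  A: 5621 − 2(750.4) = 4120
  C: 877.2 − 1(750.4) = 126.8
  B: 0 + 2(750.4) = 1501
Total out = 5748 mol; y_C = 126.8 / 5748 = 0.02207.

0.0221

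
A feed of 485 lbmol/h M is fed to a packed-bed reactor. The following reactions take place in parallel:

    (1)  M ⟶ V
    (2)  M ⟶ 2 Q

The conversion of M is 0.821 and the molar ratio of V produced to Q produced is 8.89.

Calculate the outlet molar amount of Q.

42.4 lbmol/h

Conversion of M: M consumed = 0.821 × 485 = 398.2 lbmol/h = 1ξ₁ + 1ξ₂.
Selectivity: 1ξ₁ / (2ξ₂) = 8.89 → ξ₁ = 17.78 ξ₂.
Substitute: (1·17.78 + 1) ξ₂ = 398.2 → ξ₂ = 21.2 lbmol/h, ξ₁ = 377 lbmol/h.
Outlet amounts (n = n₀ + Σ ν·ξ):
  M: 485 − 1(377) − 1(21.2) = 86.82
  V: 0 + 1(377) = 377
  Q: 0 + 2(21.2) = 42.41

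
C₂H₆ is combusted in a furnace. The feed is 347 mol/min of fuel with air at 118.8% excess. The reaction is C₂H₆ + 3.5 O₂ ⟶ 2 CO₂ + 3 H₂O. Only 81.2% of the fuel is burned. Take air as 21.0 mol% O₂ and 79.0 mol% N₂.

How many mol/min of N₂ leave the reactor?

10000 mol/min

Stoichiometric O₂ = 3.5 × 347 = 1214 mol/min; O₂ fed = 1214 × 2.188 = 2657 mol/min.
N₂ fed = 2657 × 79/21 = 9997 mol/min.
Fuel reacted = 0.812 × 347 → ξ = 281.8 mol/min.
Outlet (n = n₀ + ν ξ):
  C₂H₆: 347 − 1(281.8) = 65.24
  O₂: 2657 − 3.5(281.8) = 1671
  N₂: 9997 (inert)
  CO₂: 0 + 2(281.8) = 563.5
  H₂O: 0 + 3(281.8) = 845.3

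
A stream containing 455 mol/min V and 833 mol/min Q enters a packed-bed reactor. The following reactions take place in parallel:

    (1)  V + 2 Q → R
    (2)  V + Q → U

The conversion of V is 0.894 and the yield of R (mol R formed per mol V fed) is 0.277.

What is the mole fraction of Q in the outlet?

Yield of R: 1ξ₁ / 455 = 0.277 → ξ₁ = 126 mol/min.
Conversion of V: 1ξ₁ + 1ξ₂ = 0.894 × 455 = 406.8 → ξ₂ = 280.7 mol/min.
Outlet amounts (n = n₀ + Σ ν·ξ):
  V: 455 − 1(126) − 1(280.7) = 48.23
  Q: 833 − 2(126) − 1(280.7) = 300.2
  R: 0 + 1(126) = 126
  U: 0 + 1(280.7) = 280.7
Total out = 755.2 mol/min; y_Q = 300.2 / 755.2 = 0.3975.

0.398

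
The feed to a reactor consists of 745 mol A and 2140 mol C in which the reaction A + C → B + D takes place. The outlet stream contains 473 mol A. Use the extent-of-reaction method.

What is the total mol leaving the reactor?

For A: n = n₀ − 1ξ → 473 = 745 − 1ξ, giving ξ = 272 mol.
Outlet amounts (n = n₀ + ν ξ):
  A: 745 − 1(272) = 473
  C: 2140 − 1(272) = 1868
  B: 0 + 1(272) = 272
  D: 0 + 1(272) = 272
Total out = 473 + 1868 + 272 + 272 = 2885 mol.

2880 mol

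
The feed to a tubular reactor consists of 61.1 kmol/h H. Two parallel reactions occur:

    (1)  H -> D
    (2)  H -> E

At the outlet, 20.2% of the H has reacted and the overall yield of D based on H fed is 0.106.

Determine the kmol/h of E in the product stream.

Yield of D: 1ξ₁ / 61.1 = 0.106 → ξ₁ = 6.477 kmol/h.
Conversion of H: 1ξ₁ + 1ξ₂ = 0.202 × 61.1 = 12.34 → ξ₂ = 5.866 kmol/h.
Outlet amounts (n = n₀ + Σ ν·ξ):
  H: 61.1 − 1(6.477) − 1(5.866) = 48.76
  D: 0 + 1(6.477) = 6.477
  E: 0 + 1(5.866) = 5.866

5.87 kmol/h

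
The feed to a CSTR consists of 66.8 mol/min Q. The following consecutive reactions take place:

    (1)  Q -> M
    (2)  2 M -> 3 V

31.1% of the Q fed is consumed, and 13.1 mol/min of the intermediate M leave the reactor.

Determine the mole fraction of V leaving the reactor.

0.163

Conversion of Q: Q consumed = 1ξ₁ = 0.311 × 66.8 → ξ₁ = 20.77 mol/min.
M balance: n_M = 0 + 1ξ₁ − 2ξ₂ = 13.1 → ξ₂ = (1·20.77 − 13.1)/2 = 3.837 mol/min.
Outlet amounts (n = n₀ + Σ ν·ξ):
  Q: 66.8 − 1(20.77) = 46.03
  M: 0 + 1(20.77) − 2(3.837) = 13.1
  V: 0 + 3(3.837) = 11.51
Total out = 70.64 mol/min; y_V = 11.51 / 70.64 = 0.163.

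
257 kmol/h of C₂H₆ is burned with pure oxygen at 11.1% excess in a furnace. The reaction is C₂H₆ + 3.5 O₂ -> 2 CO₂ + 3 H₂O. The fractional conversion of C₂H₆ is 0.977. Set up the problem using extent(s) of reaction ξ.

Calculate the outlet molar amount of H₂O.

753 kmol/h

Stoichiometric O₂ = 3.5 × 257 = 899.5 kmol/h; O₂ fed = 899.5 × 1.111 = 999.3 kmol/h.
Fuel reacted = 0.977 × 257 → ξ = 251.1 kmol/h.
Outlet (n = n₀ + ν ξ):
  C₂H₆: 257 − 1(251.1) = 5.911
  O₂: 999.3 − 3.5(251.1) = 120.5
  CO₂: 0 + 2(251.1) = 502.2
  H₂O: 0 + 3(251.1) = 753.3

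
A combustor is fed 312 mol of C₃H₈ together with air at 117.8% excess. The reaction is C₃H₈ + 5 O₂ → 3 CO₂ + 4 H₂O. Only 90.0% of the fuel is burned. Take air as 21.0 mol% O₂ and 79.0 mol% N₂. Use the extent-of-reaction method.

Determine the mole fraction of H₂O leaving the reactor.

Stoichiometric O₂ = 5 × 312 = 1560 mol; O₂ fed = 1560 × 2.178 = 3398 mol.
N₂ fed = 3398 × 79/21 = 12780 mol.
Fuel reacted = 0.9 × 312 → ξ = 280.8 mol.
Outlet (n = n₀ + ν ξ):
  C₃H₈: 312 − 1(280.8) = 31.2
  O₂: 3398 − 5(280.8) = 1994
  N₂: 12780 (inert)
  CO₂: 0 + 3(280.8) = 842.4
  H₂O: 0 + 4(280.8) = 1123
Total out = 16770 mol; y_H₂O = 1123 / 16770 = 0.06697.

0.067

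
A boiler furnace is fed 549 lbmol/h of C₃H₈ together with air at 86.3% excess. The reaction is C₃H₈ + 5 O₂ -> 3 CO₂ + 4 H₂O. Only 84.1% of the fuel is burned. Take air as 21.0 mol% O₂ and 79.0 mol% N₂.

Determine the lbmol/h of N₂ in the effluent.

19200 lbmol/h

Stoichiometric O₂ = 5 × 549 = 2745 lbmol/h; O₂ fed = 2745 × 1.863 = 5114 lbmol/h.
N₂ fed = 5114 × 79/21 = 19240 lbmol/h.
Fuel reacted = 0.841 × 549 → ξ = 461.7 lbmol/h.
Outlet (n = n₀ + ν ξ):
  C₃H₈: 549 − 1(461.7) = 87.29
  O₂: 5114 − 5(461.7) = 2805
  N₂: 19240 (inert)
  CO₂: 0 + 3(461.7) = 1385
  H₂O: 0 + 4(461.7) = 1847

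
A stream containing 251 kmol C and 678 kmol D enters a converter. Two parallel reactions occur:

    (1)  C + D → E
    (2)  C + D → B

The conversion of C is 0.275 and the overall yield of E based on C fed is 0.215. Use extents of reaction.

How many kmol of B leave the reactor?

15.1 kmol

Yield of E: 1ξ₁ / 251 = 0.215 → ξ₁ = 53.96 kmol.
Conversion of C: 1ξ₁ + 1ξ₂ = 0.275 × 251 = 69.03 → ξ₂ = 15.06 kmol.
Outlet amounts (n = n₀ + Σ ν·ξ):
  C: 251 − 1(53.96) − 1(15.06) = 182
  D: 678 − 1(53.96) − 1(15.06) = 609
  E: 0 + 1(53.96) = 53.96
  B: 0 + 1(15.06) = 15.06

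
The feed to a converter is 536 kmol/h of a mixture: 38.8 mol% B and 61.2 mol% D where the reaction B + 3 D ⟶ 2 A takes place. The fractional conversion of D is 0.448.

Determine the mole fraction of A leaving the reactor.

0.224

D reacted = 0.448 × 328 = 147 kmol/h; ν_D = −3, so ξ = 147/3 = 48.99 kmol/h.
Outlet amounts (n = n₀ + ν ξ):
  B: 208 − 1(48.99) = 159
  D: 328 − 3(48.99) = 181.1
  A: 0 + 2(48.99) = 97.97
Total out = 438 kmol/h; y_A = 97.97 / 438 = 0.2237.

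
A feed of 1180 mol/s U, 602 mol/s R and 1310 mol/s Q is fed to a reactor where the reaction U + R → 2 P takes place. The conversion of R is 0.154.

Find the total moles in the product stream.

R reacted = 0.154 × 602 = 92.71 mol/s; ν_R = −1, so ξ = 92.71/1 = 92.71 mol/s.
Outlet amounts (n = n₀ + ν ξ):
  U: 1180 − 1(92.71) = 1087
  R: 602 − 1(92.71) = 509.3
  P: 0 + 2(92.71) = 185.4
  Q: 1310 (inert)
Total out = 1087 + 509.3 + 185.4 + 1310 = 3092 mol/s.

3090 mol/s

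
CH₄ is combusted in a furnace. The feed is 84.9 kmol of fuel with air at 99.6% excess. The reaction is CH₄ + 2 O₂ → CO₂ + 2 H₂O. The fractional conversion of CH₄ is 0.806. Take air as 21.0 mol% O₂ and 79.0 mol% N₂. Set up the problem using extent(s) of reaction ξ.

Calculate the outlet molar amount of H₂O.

Stoichiometric O₂ = 2 × 84.9 = 169.8 kmol; O₂ fed = 169.8 × 1.996 = 338.9 kmol.
N₂ fed = 338.9 × 79/21 = 1275 kmol.
Fuel reacted = 0.806 × 84.9 → ξ = 68.43 kmol.
Outlet (n = n₀ + ν ξ):
  CH₄: 84.9 − 1(68.43) = 16.47
  O₂: 338.9 − 2(68.43) = 202.1
  N₂: 1275 (inert)
  CO₂: 0 + 1(68.43) = 68.43
  H₂O: 0 + 2(68.43) = 136.9

137 kmol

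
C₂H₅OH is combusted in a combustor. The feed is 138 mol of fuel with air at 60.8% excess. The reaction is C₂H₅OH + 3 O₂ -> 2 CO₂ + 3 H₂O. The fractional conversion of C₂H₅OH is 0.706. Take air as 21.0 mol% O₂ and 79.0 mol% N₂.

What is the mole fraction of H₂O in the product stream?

Stoichiometric O₂ = 3 × 138 = 414 mol; O₂ fed = 414 × 1.608 = 665.7 mol.
N₂ fed = 665.7 × 79/21 = 2504 mol.
Fuel reacted = 0.706 × 138 → ξ = 97.43 mol.
Outlet (n = n₀ + ν ξ):
  C₂H₅OH: 138 − 1(97.43) = 40.57
  O₂: 665.7 − 3(97.43) = 373.4
  N₂: 2504 (inert)
  CO₂: 0 + 2(97.43) = 194.9
  H₂O: 0 + 3(97.43) = 292.3
Total out = 3405 mol; y_H₂O = 292.3 / 3405 = 0.08583.

0.0858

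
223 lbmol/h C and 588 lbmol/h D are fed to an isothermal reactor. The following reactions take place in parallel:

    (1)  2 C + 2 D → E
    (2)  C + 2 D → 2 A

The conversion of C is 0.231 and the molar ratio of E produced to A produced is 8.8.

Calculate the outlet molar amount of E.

25 lbmol/h

Conversion of C: C consumed = 0.231 × 223 = 51.51 lbmol/h = 2ξ₁ + 1ξ₂.
Selectivity: 1ξ₁ / (2ξ₂) = 8.8 → ξ₁ = 17.6 ξ₂.
Substitute: (2·17.6 + 1) ξ₂ = 51.51 → ξ₂ = 1.423 lbmol/h, ξ₁ = 25.04 lbmol/h.
Outlet amounts (n = n₀ + Σ ν·ξ):
  C: 223 − 2(25.04) − 1(1.423) = 171.5
  D: 588 − 2(25.04) − 2(1.423) = 535.1
  E: 0 + 1(25.04) = 25.04
  A: 0 + 2(1.423) = 2.846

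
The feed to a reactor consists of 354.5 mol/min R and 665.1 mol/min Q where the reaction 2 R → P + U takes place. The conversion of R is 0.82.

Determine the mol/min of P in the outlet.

145 mol/min

R reacted = 0.82 × 354.5 = 290.7 mol/min; ν_R = −2, so ξ = 290.7/2 = 145.3 mol/min.
Outlet amounts (n = n₀ + ν ξ):
  R: 354.5 − 2(145.3) = 63.81
  P: 0 + 1(145.3) = 145.3
  U: 0 + 1(145.3) = 145.3
  Q: 665.1 (inert)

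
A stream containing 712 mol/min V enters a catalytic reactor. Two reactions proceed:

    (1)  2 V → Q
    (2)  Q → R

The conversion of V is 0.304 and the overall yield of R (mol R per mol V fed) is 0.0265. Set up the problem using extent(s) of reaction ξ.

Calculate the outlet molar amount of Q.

89.4 mol/min

Conversion of V: V consumed = 2ξ₁ = 0.304 × 712 → ξ₁ = 108.2 mol/min.
Yield of R: 1ξ₂ / 712 = 0.0265 → ξ₂ = 18.87 mol/min.
Outlet amounts (n = n₀ + Σ ν·ξ):
  V: 712 − 2(108.2) = 495.6
  Q: 0 + 1(108.2) − 1(18.87) = 89.36
  R: 0 + 1(18.87) = 18.87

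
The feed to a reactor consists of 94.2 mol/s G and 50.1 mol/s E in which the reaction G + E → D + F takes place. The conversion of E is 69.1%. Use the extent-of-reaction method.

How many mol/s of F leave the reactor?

34.6 mol/s

E reacted = 0.691 × 50.1 = 34.62 mol/s; ν_E = −1, so ξ = 34.62/1 = 34.62 mol/s.
Outlet amounts (n = n₀ + ν ξ):
  G: 94.2 − 1(34.62) = 59.58
  E: 50.1 − 1(34.62) = 15.48
  D: 0 + 1(34.62) = 34.62
  F: 0 + 1(34.62) = 34.62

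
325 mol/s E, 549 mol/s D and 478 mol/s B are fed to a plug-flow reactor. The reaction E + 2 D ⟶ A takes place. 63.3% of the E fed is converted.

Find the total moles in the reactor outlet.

941 mol/s

E reacted = 0.633 × 325 = 205.7 mol/s; ν_E = −1, so ξ = 205.7/1 = 205.7 mol/s.
Outlet amounts (n = n₀ + ν ξ):
  E: 325 − 1(205.7) = 119.3
  D: 549 − 2(205.7) = 137.6
  A: 0 + 1(205.7) = 205.7
  B: 478 (inert)
Total out = 119.3 + 137.6 + 205.7 + 478 = 940.5 mol/s.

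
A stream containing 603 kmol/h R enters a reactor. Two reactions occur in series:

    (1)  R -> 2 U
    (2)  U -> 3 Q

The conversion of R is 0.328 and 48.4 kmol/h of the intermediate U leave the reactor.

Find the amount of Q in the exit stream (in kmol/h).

1040 kmol/h

Conversion of R: R consumed = 1ξ₁ = 0.328 × 603 → ξ₁ = 197.8 kmol/h.
U balance: n_U = 0 + 2ξ₁ − 1ξ₂ = 48.4 → ξ₂ = (2·197.8 − 48.4)/1 = 347.2 kmol/h.
Outlet amounts (n = n₀ + Σ ν·ξ):
  R: 603 − 1(197.8) = 405.2
  U: 0 + 2(197.8) − 1(347.2) = 48.4
  Q: 0 + 3(347.2) = 1042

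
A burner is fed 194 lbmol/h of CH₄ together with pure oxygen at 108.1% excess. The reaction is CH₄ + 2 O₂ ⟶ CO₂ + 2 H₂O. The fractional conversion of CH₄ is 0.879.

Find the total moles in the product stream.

Stoichiometric O₂ = 2 × 194 = 388 lbmol/h; O₂ fed = 388 × 2.081 = 807.4 lbmol/h.
Fuel reacted = 0.879 × 194 → ξ = 170.5 lbmol/h.
Outlet (n = n₀ + ν ξ):
  CH₄: 194 − 1(170.5) = 23.47
  O₂: 807.4 − 2(170.5) = 466.4
  CO₂: 0 + 1(170.5) = 170.5
  H₂O: 0 + 2(170.5) = 341.1
Total out = 23.47 + 466.4 + 170.5 + 341.1 = 1001 lbmol/h.

1000 lbmol/h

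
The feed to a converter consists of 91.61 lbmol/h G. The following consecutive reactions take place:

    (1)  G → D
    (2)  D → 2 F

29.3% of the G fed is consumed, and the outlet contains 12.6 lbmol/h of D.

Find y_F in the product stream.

Conversion of G: G consumed = 1ξ₁ = 0.293 × 91.61 → ξ₁ = 26.84 lbmol/h.
D balance: n_D = 0 + 1ξ₁ − 1ξ₂ = 12.6 → ξ₂ = (1·26.84 − 12.6)/1 = 14.24 lbmol/h.
Outlet amounts (n = n₀ + Σ ν·ξ):
  G: 91.61 − 1(26.84) = 64.77
  D: 0 + 1(26.84) − 1(14.24) = 12.6
  F: 0 + 2(14.24) = 28.48
Total out = 105.9 lbmol/h; y_F = 28.48 / 105.9 = 0.2691.

0.269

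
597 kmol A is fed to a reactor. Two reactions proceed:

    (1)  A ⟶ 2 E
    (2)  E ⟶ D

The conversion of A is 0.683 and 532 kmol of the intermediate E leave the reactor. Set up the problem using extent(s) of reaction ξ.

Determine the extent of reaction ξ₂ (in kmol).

ξ₂ = 284 kmol

Conversion of A: A consumed = 1ξ₁ = 0.683 × 597 → ξ₁ = 407.8 kmol.
E balance: n_E = 0 + 2ξ₁ − 1ξ₂ = 532 → ξ₂ = (2·407.8 − 532)/1 = 283.5 kmol.
Outlet amounts (n = n₀ + Σ ν·ξ):
  A: 597 − 1(407.8) = 189.2
  E: 0 + 2(407.8) − 1(283.5) = 532
  D: 0 + 1(283.5) = 283.5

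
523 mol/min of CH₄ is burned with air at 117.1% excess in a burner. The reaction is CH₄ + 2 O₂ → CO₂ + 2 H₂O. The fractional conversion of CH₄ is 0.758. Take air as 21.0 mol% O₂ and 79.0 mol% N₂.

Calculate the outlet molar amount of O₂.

Stoichiometric O₂ = 2 × 523 = 1046 mol/min; O₂ fed = 1046 × 2.171 = 2271 mol/min.
N₂ fed = 2271 × 79/21 = 8543 mol/min.
Fuel reacted = 0.758 × 523 → ξ = 396.4 mol/min.
Outlet (n = n₀ + ν ξ):
  CH₄: 523 − 1(396.4) = 126.6
  O₂: 2271 − 2(396.4) = 1478
  N₂: 8543 (inert)
  CO₂: 0 + 1(396.4) = 396.4
  H₂O: 0 + 2(396.4) = 792.9

1480 mol/min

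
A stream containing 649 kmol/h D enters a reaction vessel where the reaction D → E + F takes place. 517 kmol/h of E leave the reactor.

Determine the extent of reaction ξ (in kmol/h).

ξ = 517 kmol/h

For E: n = n₀ + 1ξ → 517 = 0 + 1ξ, giving ξ = 517 kmol/h.
Outlet amounts (n = n₀ + ν ξ):
  D: 649 − 1(517) = 132
  E: 0 + 1(517) = 517
  F: 0 + 1(517) = 517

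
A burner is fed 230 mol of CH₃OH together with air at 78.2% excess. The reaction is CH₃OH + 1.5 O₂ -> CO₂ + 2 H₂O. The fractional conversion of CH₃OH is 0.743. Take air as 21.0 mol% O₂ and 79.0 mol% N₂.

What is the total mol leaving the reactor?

3240 mol

Stoichiometric O₂ = 1.5 × 230 = 345 mol; O₂ fed = 345 × 1.782 = 614.8 mol.
N₂ fed = 614.8 × 79/21 = 2313 mol.
Fuel reacted = 0.743 × 230 → ξ = 170.9 mol.
Outlet (n = n₀ + ν ξ):
  CH₃OH: 230 − 1(170.9) = 59.11
  O₂: 614.8 − 1.5(170.9) = 358.5
  N₂: 2313 (inert)
  CO₂: 0 + 1(170.9) = 170.9
  H₂O: 0 + 2(170.9) = 341.8
Total out = 59.11 + 358.5 + 2313 + 170.9 + 341.8 = 3243 mol.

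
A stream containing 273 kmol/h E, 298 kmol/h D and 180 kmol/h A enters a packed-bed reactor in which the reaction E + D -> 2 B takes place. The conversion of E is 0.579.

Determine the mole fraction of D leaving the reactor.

0.186

E reacted = 0.579 × 273 = 158.1 kmol/h; ν_E = −1, so ξ = 158.1/1 = 158.1 kmol/h.
Outlet amounts (n = n₀ + ν ξ):
  E: 273 − 1(158.1) = 114.9
  D: 298 − 1(158.1) = 139.9
  B: 0 + 2(158.1) = 316.1
  A: 180 (inert)
Total out = 751 kmol/h; y_D = 139.9 / 751 = 0.1863.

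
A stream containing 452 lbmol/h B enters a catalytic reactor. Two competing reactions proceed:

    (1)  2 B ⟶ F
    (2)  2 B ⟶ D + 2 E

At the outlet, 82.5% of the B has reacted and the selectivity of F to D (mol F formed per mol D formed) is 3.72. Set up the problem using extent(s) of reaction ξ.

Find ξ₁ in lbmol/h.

ξ₁ = 147 lbmol/h

Conversion of B: B consumed = 0.825 × 452 = 372.9 lbmol/h = 2ξ₁ + 2ξ₂.
Selectivity: 1ξ₁ / (1ξ₂) = 3.72 → ξ₁ = 3.72 ξ₂.
Substitute: (2·3.72 + 2) ξ₂ = 372.9 → ξ₂ = 39.5 lbmol/h, ξ₁ = 146.9 lbmol/h.
Outlet amounts (n = n₀ + Σ ν·ξ):
  B: 452 − 2(146.9) − 2(39.5) = 79.1
  F: 0 + 1(146.9) = 146.9
  D: 0 + 1(39.5) = 39.5
  E: 0 + 2(39.5) = 79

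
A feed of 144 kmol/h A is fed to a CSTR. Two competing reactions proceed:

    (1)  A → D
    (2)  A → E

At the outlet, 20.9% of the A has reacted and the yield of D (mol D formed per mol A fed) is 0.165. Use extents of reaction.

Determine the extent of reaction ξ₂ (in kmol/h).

Yield of D: 1ξ₁ / 144 = 0.165 → ξ₁ = 23.76 kmol/h.
Conversion of A: 1ξ₁ + 1ξ₂ = 0.209 × 144 = 30.1 → ξ₂ = 6.336 kmol/h.
Outlet amounts (n = n₀ + Σ ν·ξ):
  A: 144 − 1(23.76) − 1(6.336) = 113.9
  D: 0 + 1(23.76) = 23.76
  E: 0 + 1(6.336) = 6.336

ξ₂ = 6.34 kmol/h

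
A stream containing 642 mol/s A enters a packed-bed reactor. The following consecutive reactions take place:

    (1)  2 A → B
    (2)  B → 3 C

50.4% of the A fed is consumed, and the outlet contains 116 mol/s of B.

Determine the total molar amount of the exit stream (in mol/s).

572 mol/s

Conversion of A: A consumed = 2ξ₁ = 0.504 × 642 → ξ₁ = 161.8 mol/s.
B balance: n_B = 0 + 1ξ₁ − 1ξ₂ = 116 → ξ₂ = (1·161.8 − 116)/1 = 45.78 mol/s.
Outlet amounts (n = n₀ + Σ ν·ξ):
  A: 642 − 2(161.8) = 318.4
  B: 0 + 1(161.8) − 1(45.78) = 116
  C: 0 + 3(45.78) = 137.4
Total out = 318.4 + 116 + 137.4 = 571.8 mol/s.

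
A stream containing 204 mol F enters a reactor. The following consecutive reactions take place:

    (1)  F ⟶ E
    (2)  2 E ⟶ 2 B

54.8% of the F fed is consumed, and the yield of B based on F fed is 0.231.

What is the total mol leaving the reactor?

204 mol

Conversion of F: F consumed = 1ξ₁ = 0.548 × 204 → ξ₁ = 111.8 mol.
Yield of B: 2ξ₂ / 204 = 0.231 → ξ₂ = 23.56 mol.
Outlet amounts (n = n₀ + Σ ν·ξ):
  F: 204 − 1(111.8) = 92.21
  E: 0 + 1(111.8) − 2(23.56) = 64.67
  B: 0 + 2(23.56) = 47.12
Total out = 92.21 + 64.67 + 47.12 = 204 mol.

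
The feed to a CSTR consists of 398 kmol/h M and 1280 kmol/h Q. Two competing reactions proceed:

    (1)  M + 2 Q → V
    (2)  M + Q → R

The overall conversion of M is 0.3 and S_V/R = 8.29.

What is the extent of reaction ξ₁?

ξ₁ = 107 kmol/h

Conversion of M: M consumed = 0.3 × 398 = 119.4 kmol/h = 1ξ₁ + 1ξ₂.
Selectivity: 1ξ₁ / (1ξ₂) = 8.29 → ξ₁ = 8.29 ξ₂.
Substitute: (1·8.29 + 1) ξ₂ = 119.4 → ξ₂ = 12.85 kmol/h, ξ₁ = 106.5 kmol/h.
Outlet amounts (n = n₀ + Σ ν·ξ):
  M: 398 − 1(106.5) − 1(12.85) = 278.6
  Q: 1280 − 2(106.5) − 1(12.85) = 1054
  V: 0 + 1(106.5) = 106.5
  R: 0 + 1(12.85) = 12.85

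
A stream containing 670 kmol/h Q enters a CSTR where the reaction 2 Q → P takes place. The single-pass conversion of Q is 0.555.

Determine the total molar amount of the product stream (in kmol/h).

484 kmol/h

Q reacted = 0.555 × 670 = 371.9 kmol/h; ν_Q = −2, so ξ = 371.9/2 = 185.9 kmol/h.
Outlet amounts (n = n₀ + ν ξ):
  Q: 670 − 2(185.9) = 298.1
  P: 0 + 1(185.9) = 185.9
Total out = 298.1 + 185.9 = 484.1 kmol/h.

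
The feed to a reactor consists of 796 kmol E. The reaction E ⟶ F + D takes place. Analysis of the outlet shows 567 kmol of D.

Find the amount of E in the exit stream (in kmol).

For D: n = n₀ + 1ξ → 567 = 0 + 1ξ, giving ξ = 567 kmol.
Outlet amounts (n = n₀ + ν ξ):
  E: 796 − 1(567) = 229
  F: 0 + 1(567) = 567
  D: 0 + 1(567) = 567

229 kmol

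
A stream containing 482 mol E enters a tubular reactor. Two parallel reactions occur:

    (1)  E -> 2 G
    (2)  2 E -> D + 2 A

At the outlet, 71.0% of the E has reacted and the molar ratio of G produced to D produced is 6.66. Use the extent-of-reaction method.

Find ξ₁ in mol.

ξ₁ = 214 mol

Conversion of E: E consumed = 0.71 × 482 = 342.2 mol = 1ξ₁ + 2ξ₂.
Selectivity: 2ξ₁ / (1ξ₂) = 6.66 → ξ₁ = 3.33 ξ₂.
Substitute: (1·3.33 + 2) ξ₂ = 342.2 → ξ₂ = 64.21 mol, ξ₁ = 213.8 mol.
Outlet amounts (n = n₀ + Σ ν·ξ):
  E: 482 − 1(213.8) − 2(64.21) = 139.8
  G: 0 + 2(213.8) = 427.6
  D: 0 + 1(64.21) = 64.21
  A: 0 + 2(64.21) = 128.4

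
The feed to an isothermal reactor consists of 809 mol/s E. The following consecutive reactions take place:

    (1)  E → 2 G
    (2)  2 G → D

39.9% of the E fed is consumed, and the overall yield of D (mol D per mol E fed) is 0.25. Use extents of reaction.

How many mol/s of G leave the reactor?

241 mol/s

Conversion of E: E consumed = 1ξ₁ = 0.399 × 809 → ξ₁ = 322.8 mol/s.
Yield of D: 1ξ₂ / 809 = 0.25 → ξ₂ = 202.2 mol/s.
Outlet amounts (n = n₀ + Σ ν·ξ):
  E: 809 − 1(322.8) = 486.2
  G: 0 + 2(322.8) − 2(202.2) = 241.1
  D: 0 + 1(202.2) = 202.2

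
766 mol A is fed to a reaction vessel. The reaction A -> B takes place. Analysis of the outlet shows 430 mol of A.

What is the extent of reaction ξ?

ξ = 336 mol

For A: n = n₀ − 1ξ → 430 = 766 − 1ξ, giving ξ = 336 mol.
Outlet amounts (n = n₀ + ν ξ):
  A: 766 − 1(336) = 430
  B: 0 + 1(336) = 336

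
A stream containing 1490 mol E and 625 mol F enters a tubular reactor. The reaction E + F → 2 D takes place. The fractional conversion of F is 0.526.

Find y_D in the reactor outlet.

F reacted = 0.526 × 625 = 328.8 mol; ν_F = −1, so ξ = 328.8/1 = 328.8 mol.
Outlet amounts (n = n₀ + ν ξ):
  E: 1490 − 1(328.8) = 1161
  F: 625 − 1(328.8) = 296.2
  D: 0 + 2(328.8) = 657.5
Total out = 2115 mol; y_D = 657.5 / 2115 = 0.3109.

0.311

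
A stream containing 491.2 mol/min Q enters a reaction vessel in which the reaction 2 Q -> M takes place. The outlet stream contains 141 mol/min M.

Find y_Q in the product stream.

0.597

For M: n = n₀ + 1ξ → 141 = 0 + 1ξ, giving ξ = 141 mol/min.
Outlet amounts (n = n₀ + ν ξ):
  Q: 491.2 − 2(141) = 209.2
  M: 0 + 1(141) = 141
Total out = 350.2 mol/min; y_Q = 209.2 / 350.2 = 0.5974.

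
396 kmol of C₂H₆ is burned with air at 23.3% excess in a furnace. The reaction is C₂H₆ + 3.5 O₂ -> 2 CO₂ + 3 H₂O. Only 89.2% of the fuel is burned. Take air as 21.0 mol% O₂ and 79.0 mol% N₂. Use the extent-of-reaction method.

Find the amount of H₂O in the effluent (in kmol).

1060 kmol

Stoichiometric O₂ = 3.5 × 396 = 1386 kmol; O₂ fed = 1386 × 1.233 = 1709 kmol.
N₂ fed = 1709 × 79/21 = 6429 kmol.
Fuel reacted = 0.892 × 396 → ξ = 353.2 kmol.
Outlet (n = n₀ + ν ξ):
  C₂H₆: 396 − 1(353.2) = 42.77
  O₂: 1709 − 3.5(353.2) = 472.6
  N₂: 6429 (inert)
  CO₂: 0 + 2(353.2) = 706.5
  H₂O: 0 + 3(353.2) = 1060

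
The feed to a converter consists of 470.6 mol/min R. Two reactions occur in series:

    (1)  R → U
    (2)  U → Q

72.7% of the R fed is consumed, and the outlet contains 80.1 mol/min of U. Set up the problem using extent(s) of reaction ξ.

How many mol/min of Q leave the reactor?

Conversion of R: R consumed = 1ξ₁ = 0.727 × 470.6 → ξ₁ = 342.1 mol/min.
U balance: n_U = 0 + 1ξ₁ − 1ξ₂ = 80.1 → ξ₂ = (1·342.1 − 80.1)/1 = 262 mol/min.
Outlet amounts (n = n₀ + Σ ν·ξ):
  R: 470.6 − 1(342.1) = 128.5
  U: 0 + 1(342.1) − 1(262) = 80.1
  Q: 0 + 1(262) = 262

262 mol/min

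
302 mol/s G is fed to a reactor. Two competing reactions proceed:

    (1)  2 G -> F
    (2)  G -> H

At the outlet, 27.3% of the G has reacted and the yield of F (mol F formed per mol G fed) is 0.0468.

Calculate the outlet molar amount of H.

54.2 mol/s

Yield of F: 1ξ₁ / 302 = 0.0468 → ξ₁ = 14.13 mol/s.
Conversion of G: 2ξ₁ + 1ξ₂ = 0.273 × 302 = 82.45 → ξ₂ = 54.18 mol/s.
Outlet amounts (n = n₀ + Σ ν·ξ):
  G: 302 − 2(14.13) − 1(54.18) = 219.6
  F: 0 + 1(14.13) = 14.13
  H: 0 + 1(54.18) = 54.18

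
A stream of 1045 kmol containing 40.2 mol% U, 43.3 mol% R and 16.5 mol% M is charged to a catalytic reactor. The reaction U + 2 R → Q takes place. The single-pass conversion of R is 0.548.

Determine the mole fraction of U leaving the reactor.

R reacted = 0.548 × 452.5 = 248 kmol; ν_R = −2, so ξ = 248/2 = 124 kmol.
Outlet amounts (n = n₀ + ν ξ):
  U: 420.1 − 1(124) = 296.1
  R: 452.5 − 2(124) = 204.5
  Q: 0 + 1(124) = 124
  M: 172.4 (inert)
Total out = 797 kmol; y_U = 296.1 / 797 = 0.3715.

0.372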